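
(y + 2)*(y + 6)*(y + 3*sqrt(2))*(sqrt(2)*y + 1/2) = sqrt(2)*y^4 + 13*y^3/2 + 8*sqrt(2)*y^3 + 27*sqrt(2)*y^2/2 + 52*y^2 + 12*sqrt(2)*y + 78*y + 18*sqrt(2)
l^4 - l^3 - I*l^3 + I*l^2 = l^2*(l - 1)*(l - I)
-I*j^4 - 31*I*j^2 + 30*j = j*(j - 6*I)*(j + 5*I)*(-I*j + 1)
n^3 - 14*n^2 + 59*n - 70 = (n - 7)*(n - 5)*(n - 2)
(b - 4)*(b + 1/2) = b^2 - 7*b/2 - 2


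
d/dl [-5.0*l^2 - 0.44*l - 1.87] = -10.0*l - 0.44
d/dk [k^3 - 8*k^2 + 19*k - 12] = 3*k^2 - 16*k + 19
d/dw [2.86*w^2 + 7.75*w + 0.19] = 5.72*w + 7.75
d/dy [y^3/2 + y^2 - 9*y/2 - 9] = 3*y^2/2 + 2*y - 9/2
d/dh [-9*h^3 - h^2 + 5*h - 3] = -27*h^2 - 2*h + 5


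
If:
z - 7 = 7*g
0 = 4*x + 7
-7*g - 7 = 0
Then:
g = -1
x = -7/4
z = 0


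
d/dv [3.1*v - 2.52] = 3.10000000000000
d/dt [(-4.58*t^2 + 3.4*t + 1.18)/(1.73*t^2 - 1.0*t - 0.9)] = (-1.302*t^2 + 4.1612*t - 1.88)/(2.9929*t^4 - 3.46*t^3 - 2.114*t^2 + 1.8*t + 0.81)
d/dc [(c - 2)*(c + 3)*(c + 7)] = 3*c^2 + 16*c + 1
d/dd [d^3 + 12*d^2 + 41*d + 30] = 3*d^2 + 24*d + 41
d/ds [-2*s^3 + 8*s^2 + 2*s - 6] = -6*s^2 + 16*s + 2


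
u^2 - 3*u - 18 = (u - 6)*(u + 3)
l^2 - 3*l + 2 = (l - 2)*(l - 1)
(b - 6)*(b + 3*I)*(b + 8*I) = b^3 - 6*b^2 + 11*I*b^2 - 24*b - 66*I*b + 144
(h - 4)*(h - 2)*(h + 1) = h^3 - 5*h^2 + 2*h + 8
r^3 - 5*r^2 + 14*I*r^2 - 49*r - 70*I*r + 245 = (r - 5)*(r + 7*I)^2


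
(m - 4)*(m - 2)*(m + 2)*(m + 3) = m^4 - m^3 - 16*m^2 + 4*m + 48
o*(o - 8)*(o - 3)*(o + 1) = o^4 - 10*o^3 + 13*o^2 + 24*o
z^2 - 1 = (z - 1)*(z + 1)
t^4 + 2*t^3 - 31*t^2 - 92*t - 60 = (t - 6)*(t + 1)*(t + 2)*(t + 5)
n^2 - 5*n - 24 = (n - 8)*(n + 3)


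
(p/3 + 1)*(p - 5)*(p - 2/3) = p^3/3 - 8*p^2/9 - 41*p/9 + 10/3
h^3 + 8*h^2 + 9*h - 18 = (h - 1)*(h + 3)*(h + 6)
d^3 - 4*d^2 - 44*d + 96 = (d - 8)*(d - 2)*(d + 6)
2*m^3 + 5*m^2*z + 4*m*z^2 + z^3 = (m + z)^2*(2*m + z)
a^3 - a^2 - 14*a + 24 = (a - 3)*(a - 2)*(a + 4)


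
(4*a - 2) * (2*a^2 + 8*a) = 8*a^3 + 28*a^2 - 16*a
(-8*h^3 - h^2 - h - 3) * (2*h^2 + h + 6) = -16*h^5 - 10*h^4 - 51*h^3 - 13*h^2 - 9*h - 18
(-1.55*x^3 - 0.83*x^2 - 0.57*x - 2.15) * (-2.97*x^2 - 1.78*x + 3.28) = 4.6035*x^5 + 5.2241*x^4 - 1.9137*x^3 + 4.6777*x^2 + 1.9574*x - 7.052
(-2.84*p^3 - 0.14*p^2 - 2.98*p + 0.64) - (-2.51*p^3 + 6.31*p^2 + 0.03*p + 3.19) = -0.33*p^3 - 6.45*p^2 - 3.01*p - 2.55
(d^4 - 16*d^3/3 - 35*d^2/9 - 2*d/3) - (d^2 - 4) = d^4 - 16*d^3/3 - 44*d^2/9 - 2*d/3 + 4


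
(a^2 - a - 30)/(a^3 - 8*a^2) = (a^2 - a - 30)/(a^2*(a - 8))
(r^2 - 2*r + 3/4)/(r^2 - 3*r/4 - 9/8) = 2*(2*r - 1)/(4*r + 3)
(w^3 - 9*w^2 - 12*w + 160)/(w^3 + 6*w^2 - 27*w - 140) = (w - 8)/(w + 7)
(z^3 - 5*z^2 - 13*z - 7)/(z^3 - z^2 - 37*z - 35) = (z + 1)/(z + 5)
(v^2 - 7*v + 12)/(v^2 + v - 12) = (v - 4)/(v + 4)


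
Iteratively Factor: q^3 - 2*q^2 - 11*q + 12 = (q - 4)*(q^2 + 2*q - 3) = (q - 4)*(q + 3)*(q - 1)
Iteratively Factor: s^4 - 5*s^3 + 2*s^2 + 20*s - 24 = (s + 2)*(s^3 - 7*s^2 + 16*s - 12) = (s - 3)*(s + 2)*(s^2 - 4*s + 4) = (s - 3)*(s - 2)*(s + 2)*(s - 2)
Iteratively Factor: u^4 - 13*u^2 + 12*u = (u + 4)*(u^3 - 4*u^2 + 3*u) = (u - 3)*(u + 4)*(u^2 - u) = (u - 3)*(u - 1)*(u + 4)*(u)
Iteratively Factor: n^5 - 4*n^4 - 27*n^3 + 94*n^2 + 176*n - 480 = (n - 5)*(n^4 + n^3 - 22*n^2 - 16*n + 96) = (n - 5)*(n - 4)*(n^3 + 5*n^2 - 2*n - 24) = (n - 5)*(n - 4)*(n - 2)*(n^2 + 7*n + 12) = (n - 5)*(n - 4)*(n - 2)*(n + 3)*(n + 4)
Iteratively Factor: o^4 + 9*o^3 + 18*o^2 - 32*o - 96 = (o + 4)*(o^3 + 5*o^2 - 2*o - 24) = (o + 4)^2*(o^2 + o - 6) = (o + 3)*(o + 4)^2*(o - 2)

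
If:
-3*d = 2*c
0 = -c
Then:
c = 0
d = 0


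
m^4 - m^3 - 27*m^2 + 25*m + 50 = (m - 5)*(m - 2)*(m + 1)*(m + 5)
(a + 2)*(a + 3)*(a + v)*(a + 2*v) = a^4 + 3*a^3*v + 5*a^3 + 2*a^2*v^2 + 15*a^2*v + 6*a^2 + 10*a*v^2 + 18*a*v + 12*v^2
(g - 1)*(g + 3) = g^2 + 2*g - 3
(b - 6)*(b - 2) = b^2 - 8*b + 12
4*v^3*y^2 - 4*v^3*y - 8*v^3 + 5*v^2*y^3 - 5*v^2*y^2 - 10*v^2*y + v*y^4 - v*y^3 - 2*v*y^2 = (v + y)*(4*v + y)*(y - 2)*(v*y + v)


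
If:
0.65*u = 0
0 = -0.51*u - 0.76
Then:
No Solution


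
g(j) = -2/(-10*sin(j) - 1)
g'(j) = -20*cos(j)/(-10*sin(j) - 1)^2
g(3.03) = 0.95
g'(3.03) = 4.45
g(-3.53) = 0.42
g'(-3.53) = 0.81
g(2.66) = 0.36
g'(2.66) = 0.56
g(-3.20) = 1.26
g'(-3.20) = 7.96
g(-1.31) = -0.23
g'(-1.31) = -0.07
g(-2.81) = -0.89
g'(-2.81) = 3.72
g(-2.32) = -0.32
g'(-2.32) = 0.34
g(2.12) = 0.21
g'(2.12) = 0.11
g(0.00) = 2.00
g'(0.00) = -20.00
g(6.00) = -1.11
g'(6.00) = -5.97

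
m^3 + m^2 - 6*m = m*(m - 2)*(m + 3)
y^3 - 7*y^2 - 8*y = y*(y - 8)*(y + 1)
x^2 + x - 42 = (x - 6)*(x + 7)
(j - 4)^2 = j^2 - 8*j + 16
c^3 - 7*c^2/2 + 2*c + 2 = (c - 2)^2*(c + 1/2)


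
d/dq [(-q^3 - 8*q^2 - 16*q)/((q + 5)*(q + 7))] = (-q^4 - 24*q^3 - 185*q^2 - 560*q - 560)/(q^4 + 24*q^3 + 214*q^2 + 840*q + 1225)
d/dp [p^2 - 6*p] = 2*p - 6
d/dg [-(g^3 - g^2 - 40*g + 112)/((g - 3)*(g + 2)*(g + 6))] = 2*(-3*g^4 - 28*g^3 + 116*g^2 + 524*g - 1392)/(g^6 + 10*g^5 + g^4 - 192*g^3 - 216*g^2 + 864*g + 1296)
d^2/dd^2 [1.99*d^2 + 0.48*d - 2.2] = 3.98000000000000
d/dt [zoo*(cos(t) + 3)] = zoo*sin(t)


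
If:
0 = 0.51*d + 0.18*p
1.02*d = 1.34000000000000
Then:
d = 1.31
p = -3.72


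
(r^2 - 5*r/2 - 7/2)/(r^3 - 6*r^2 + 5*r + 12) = (r - 7/2)/(r^2 - 7*r + 12)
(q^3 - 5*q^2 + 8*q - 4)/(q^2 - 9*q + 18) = (q^3 - 5*q^2 + 8*q - 4)/(q^2 - 9*q + 18)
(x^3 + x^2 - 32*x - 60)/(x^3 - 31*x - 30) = (x + 2)/(x + 1)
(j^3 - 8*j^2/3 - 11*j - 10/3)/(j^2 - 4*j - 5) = (3*j^2 + 7*j + 2)/(3*(j + 1))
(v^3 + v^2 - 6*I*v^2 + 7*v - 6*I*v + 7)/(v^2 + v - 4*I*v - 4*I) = (v^2 - 6*I*v + 7)/(v - 4*I)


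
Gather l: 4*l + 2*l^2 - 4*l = 2*l^2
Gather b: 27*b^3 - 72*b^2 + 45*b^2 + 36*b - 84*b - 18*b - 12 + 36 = 27*b^3 - 27*b^2 - 66*b + 24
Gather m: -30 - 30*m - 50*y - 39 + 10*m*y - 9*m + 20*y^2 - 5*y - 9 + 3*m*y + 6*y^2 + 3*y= m*(13*y - 39) + 26*y^2 - 52*y - 78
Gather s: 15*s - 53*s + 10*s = -28*s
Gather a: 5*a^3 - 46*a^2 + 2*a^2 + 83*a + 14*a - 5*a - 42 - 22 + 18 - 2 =5*a^3 - 44*a^2 + 92*a - 48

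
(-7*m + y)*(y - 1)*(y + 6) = -7*m*y^2 - 35*m*y + 42*m + y^3 + 5*y^2 - 6*y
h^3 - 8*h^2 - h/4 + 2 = (h - 8)*(h - 1/2)*(h + 1/2)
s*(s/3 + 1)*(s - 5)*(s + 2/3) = s^4/3 - 4*s^3/9 - 49*s^2/9 - 10*s/3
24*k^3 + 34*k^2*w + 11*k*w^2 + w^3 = (k + w)*(4*k + w)*(6*k + w)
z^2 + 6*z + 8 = (z + 2)*(z + 4)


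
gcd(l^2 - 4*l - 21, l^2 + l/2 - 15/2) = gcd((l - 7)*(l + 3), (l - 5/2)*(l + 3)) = l + 3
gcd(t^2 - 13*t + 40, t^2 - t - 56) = t - 8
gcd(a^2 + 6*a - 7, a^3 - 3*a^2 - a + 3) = a - 1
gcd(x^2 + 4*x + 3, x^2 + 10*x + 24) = 1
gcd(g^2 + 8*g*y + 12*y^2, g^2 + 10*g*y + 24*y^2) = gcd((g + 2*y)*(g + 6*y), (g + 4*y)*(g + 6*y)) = g + 6*y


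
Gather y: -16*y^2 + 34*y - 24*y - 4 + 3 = -16*y^2 + 10*y - 1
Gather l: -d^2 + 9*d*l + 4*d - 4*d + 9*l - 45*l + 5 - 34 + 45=-d^2 + l*(9*d - 36) + 16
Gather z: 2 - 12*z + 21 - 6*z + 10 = 33 - 18*z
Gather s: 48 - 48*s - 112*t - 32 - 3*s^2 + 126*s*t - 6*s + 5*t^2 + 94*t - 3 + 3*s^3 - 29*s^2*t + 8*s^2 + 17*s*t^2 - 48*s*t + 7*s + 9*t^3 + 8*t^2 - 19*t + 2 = 3*s^3 + s^2*(5 - 29*t) + s*(17*t^2 + 78*t - 47) + 9*t^3 + 13*t^2 - 37*t + 15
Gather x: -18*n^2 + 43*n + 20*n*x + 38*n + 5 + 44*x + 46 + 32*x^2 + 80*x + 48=-18*n^2 + 81*n + 32*x^2 + x*(20*n + 124) + 99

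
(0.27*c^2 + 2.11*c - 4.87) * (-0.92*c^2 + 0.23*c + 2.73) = -0.2484*c^4 - 1.8791*c^3 + 5.7028*c^2 + 4.6402*c - 13.2951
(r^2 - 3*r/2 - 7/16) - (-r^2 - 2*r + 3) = 2*r^2 + r/2 - 55/16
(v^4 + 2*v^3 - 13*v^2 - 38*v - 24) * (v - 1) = v^5 + v^4 - 15*v^3 - 25*v^2 + 14*v + 24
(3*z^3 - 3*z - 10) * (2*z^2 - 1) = 6*z^5 - 9*z^3 - 20*z^2 + 3*z + 10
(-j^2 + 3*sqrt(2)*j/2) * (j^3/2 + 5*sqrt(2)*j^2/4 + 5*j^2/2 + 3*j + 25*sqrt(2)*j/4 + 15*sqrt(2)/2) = -j^5/2 - 5*j^4/2 - sqrt(2)*j^4/2 - 5*sqrt(2)*j^3/2 + 3*j^3/4 - 3*sqrt(2)*j^2 + 75*j^2/4 + 45*j/2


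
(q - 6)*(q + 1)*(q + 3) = q^3 - 2*q^2 - 21*q - 18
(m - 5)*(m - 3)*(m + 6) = m^3 - 2*m^2 - 33*m + 90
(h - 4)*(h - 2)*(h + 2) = h^3 - 4*h^2 - 4*h + 16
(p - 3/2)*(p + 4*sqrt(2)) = p^2 - 3*p/2 + 4*sqrt(2)*p - 6*sqrt(2)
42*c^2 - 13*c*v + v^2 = (-7*c + v)*(-6*c + v)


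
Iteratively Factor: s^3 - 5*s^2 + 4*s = (s - 1)*(s^2 - 4*s) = s*(s - 1)*(s - 4)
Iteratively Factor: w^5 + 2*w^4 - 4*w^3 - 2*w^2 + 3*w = (w + 3)*(w^4 - w^3 - w^2 + w) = (w + 1)*(w + 3)*(w^3 - 2*w^2 + w) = (w - 1)*(w + 1)*(w + 3)*(w^2 - w) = w*(w - 1)*(w + 1)*(w + 3)*(w - 1)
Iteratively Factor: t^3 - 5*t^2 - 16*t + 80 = (t - 5)*(t^2 - 16) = (t - 5)*(t + 4)*(t - 4)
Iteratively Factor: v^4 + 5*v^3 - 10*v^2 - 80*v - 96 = (v - 4)*(v^3 + 9*v^2 + 26*v + 24) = (v - 4)*(v + 2)*(v^2 + 7*v + 12) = (v - 4)*(v + 2)*(v + 3)*(v + 4)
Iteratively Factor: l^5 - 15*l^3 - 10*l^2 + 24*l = (l + 2)*(l^4 - 2*l^3 - 11*l^2 + 12*l) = (l + 2)*(l + 3)*(l^3 - 5*l^2 + 4*l) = (l - 4)*(l + 2)*(l + 3)*(l^2 - l) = l*(l - 4)*(l + 2)*(l + 3)*(l - 1)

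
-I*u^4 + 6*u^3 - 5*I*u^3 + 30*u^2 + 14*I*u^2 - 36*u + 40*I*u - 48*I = (u + 6)*(u + 2*I)*(u + 4*I)*(-I*u + I)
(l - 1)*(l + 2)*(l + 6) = l^3 + 7*l^2 + 4*l - 12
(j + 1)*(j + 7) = j^2 + 8*j + 7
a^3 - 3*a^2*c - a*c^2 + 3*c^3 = (a - 3*c)*(a - c)*(a + c)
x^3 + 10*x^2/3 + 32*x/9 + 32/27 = (x + 2/3)*(x + 4/3)^2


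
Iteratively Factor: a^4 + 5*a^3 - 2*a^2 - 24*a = (a - 2)*(a^3 + 7*a^2 + 12*a) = a*(a - 2)*(a^2 + 7*a + 12) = a*(a - 2)*(a + 3)*(a + 4)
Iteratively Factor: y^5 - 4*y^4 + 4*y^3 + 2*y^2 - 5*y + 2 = (y - 1)*(y^4 - 3*y^3 + y^2 + 3*y - 2) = (y - 2)*(y - 1)*(y^3 - y^2 - y + 1) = (y - 2)*(y - 1)^2*(y^2 - 1) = (y - 2)*(y - 1)^3*(y + 1)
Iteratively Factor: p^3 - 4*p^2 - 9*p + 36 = (p + 3)*(p^2 - 7*p + 12) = (p - 4)*(p + 3)*(p - 3)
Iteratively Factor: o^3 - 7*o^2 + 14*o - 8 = (o - 4)*(o^2 - 3*o + 2) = (o - 4)*(o - 2)*(o - 1)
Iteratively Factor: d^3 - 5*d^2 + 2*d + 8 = (d - 4)*(d^2 - d - 2) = (d - 4)*(d - 2)*(d + 1)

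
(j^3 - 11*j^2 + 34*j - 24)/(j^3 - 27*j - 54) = (j^2 - 5*j + 4)/(j^2 + 6*j + 9)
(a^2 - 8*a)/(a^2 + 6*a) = (a - 8)/(a + 6)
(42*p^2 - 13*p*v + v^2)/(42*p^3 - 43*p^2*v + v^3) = (7*p - v)/(7*p^2 - 6*p*v - v^2)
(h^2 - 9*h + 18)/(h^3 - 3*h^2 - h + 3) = (h - 6)/(h^2 - 1)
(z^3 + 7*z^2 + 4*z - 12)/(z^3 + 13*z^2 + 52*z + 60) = (z - 1)/(z + 5)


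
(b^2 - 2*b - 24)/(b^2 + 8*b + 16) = (b - 6)/(b + 4)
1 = 1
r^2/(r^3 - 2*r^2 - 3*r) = r/(r^2 - 2*r - 3)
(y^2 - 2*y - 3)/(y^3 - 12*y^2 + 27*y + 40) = (y - 3)/(y^2 - 13*y + 40)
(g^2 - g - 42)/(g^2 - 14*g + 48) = (g^2 - g - 42)/(g^2 - 14*g + 48)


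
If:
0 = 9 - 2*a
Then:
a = 9/2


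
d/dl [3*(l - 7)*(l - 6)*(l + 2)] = 9*l^2 - 66*l + 48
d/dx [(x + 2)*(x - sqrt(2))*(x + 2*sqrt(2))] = 3*x^2 + 2*sqrt(2)*x + 4*x - 4 + 2*sqrt(2)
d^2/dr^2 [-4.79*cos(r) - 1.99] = 4.79*cos(r)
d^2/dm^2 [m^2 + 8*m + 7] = 2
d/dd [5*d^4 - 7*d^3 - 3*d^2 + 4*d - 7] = 20*d^3 - 21*d^2 - 6*d + 4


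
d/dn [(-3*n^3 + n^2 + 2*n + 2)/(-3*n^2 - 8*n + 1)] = (9*n^4 + 48*n^3 - 11*n^2 + 14*n + 18)/(9*n^4 + 48*n^3 + 58*n^2 - 16*n + 1)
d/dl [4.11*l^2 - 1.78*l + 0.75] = 8.22*l - 1.78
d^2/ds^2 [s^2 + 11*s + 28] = 2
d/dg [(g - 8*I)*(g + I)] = 2*g - 7*I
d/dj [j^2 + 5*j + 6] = 2*j + 5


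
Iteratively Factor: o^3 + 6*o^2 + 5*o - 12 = (o + 3)*(o^2 + 3*o - 4) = (o - 1)*(o + 3)*(o + 4)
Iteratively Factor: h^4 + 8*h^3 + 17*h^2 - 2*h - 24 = (h + 2)*(h^3 + 6*h^2 + 5*h - 12) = (h + 2)*(h + 3)*(h^2 + 3*h - 4) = (h + 2)*(h + 3)*(h + 4)*(h - 1)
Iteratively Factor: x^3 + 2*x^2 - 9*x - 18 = (x + 3)*(x^2 - x - 6) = (x - 3)*(x + 3)*(x + 2)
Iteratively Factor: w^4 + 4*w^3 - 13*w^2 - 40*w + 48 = (w - 1)*(w^3 + 5*w^2 - 8*w - 48) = (w - 1)*(w + 4)*(w^2 + w - 12) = (w - 3)*(w - 1)*(w + 4)*(w + 4)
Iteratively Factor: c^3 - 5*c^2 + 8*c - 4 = (c - 1)*(c^2 - 4*c + 4) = (c - 2)*(c - 1)*(c - 2)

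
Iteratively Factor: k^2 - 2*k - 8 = (k + 2)*(k - 4)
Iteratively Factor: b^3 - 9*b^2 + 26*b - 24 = (b - 3)*(b^2 - 6*b + 8) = (b - 4)*(b - 3)*(b - 2)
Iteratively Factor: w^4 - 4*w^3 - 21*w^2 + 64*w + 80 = (w - 4)*(w^3 - 21*w - 20) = (w - 4)*(w + 4)*(w^2 - 4*w - 5) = (w - 5)*(w - 4)*(w + 4)*(w + 1)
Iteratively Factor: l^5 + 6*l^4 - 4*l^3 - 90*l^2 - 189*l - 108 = (l + 3)*(l^4 + 3*l^3 - 13*l^2 - 51*l - 36) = (l + 1)*(l + 3)*(l^3 + 2*l^2 - 15*l - 36) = (l - 4)*(l + 1)*(l + 3)*(l^2 + 6*l + 9) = (l - 4)*(l + 1)*(l + 3)^2*(l + 3)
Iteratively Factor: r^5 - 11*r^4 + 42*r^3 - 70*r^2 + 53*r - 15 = (r - 1)*(r^4 - 10*r^3 + 32*r^2 - 38*r + 15) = (r - 1)^2*(r^3 - 9*r^2 + 23*r - 15) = (r - 1)^3*(r^2 - 8*r + 15) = (r - 5)*(r - 1)^3*(r - 3)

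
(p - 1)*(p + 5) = p^2 + 4*p - 5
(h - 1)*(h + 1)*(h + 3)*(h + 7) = h^4 + 10*h^3 + 20*h^2 - 10*h - 21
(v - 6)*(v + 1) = v^2 - 5*v - 6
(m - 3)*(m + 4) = m^2 + m - 12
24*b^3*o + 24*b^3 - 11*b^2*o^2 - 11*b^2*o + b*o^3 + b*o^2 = (-8*b + o)*(-3*b + o)*(b*o + b)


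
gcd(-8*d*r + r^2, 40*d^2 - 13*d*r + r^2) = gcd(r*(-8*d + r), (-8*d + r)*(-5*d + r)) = -8*d + r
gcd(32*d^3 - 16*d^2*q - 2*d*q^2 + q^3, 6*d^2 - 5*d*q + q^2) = -2*d + q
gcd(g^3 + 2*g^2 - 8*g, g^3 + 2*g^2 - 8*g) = g^3 + 2*g^2 - 8*g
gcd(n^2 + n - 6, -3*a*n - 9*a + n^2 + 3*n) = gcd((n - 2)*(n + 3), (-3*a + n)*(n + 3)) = n + 3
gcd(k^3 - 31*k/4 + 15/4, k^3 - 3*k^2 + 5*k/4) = k^2 - 3*k + 5/4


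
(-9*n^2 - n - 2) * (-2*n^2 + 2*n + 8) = 18*n^4 - 16*n^3 - 70*n^2 - 12*n - 16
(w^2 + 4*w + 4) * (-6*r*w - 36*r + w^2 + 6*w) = -6*r*w^3 - 60*r*w^2 - 168*r*w - 144*r + w^4 + 10*w^3 + 28*w^2 + 24*w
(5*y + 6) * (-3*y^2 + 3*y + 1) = -15*y^3 - 3*y^2 + 23*y + 6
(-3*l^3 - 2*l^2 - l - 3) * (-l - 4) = 3*l^4 + 14*l^3 + 9*l^2 + 7*l + 12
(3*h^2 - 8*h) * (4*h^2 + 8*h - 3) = 12*h^4 - 8*h^3 - 73*h^2 + 24*h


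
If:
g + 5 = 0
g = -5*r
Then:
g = -5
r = 1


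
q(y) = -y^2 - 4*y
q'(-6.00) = 8.00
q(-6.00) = -12.00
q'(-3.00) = 2.00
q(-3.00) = 3.00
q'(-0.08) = -3.84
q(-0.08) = 0.31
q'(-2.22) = 0.44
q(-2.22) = 3.95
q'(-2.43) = 0.86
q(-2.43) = 3.82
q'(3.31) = -10.62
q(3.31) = -24.20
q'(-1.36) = -1.28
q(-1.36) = 3.59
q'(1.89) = -7.78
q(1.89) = -11.13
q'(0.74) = -5.48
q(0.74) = -3.51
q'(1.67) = -7.34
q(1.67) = -9.47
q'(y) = -2*y - 4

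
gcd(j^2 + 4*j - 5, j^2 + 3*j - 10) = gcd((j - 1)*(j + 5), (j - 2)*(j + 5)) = j + 5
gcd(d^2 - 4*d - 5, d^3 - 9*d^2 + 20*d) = d - 5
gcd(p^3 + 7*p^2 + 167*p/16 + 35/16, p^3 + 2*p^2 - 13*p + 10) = p + 5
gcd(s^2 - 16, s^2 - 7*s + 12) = s - 4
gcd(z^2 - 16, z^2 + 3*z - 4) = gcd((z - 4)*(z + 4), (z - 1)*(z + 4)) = z + 4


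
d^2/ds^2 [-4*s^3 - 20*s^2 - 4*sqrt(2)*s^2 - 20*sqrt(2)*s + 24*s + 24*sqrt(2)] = -24*s - 40 - 8*sqrt(2)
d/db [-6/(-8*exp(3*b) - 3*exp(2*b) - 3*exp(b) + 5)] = (-144*exp(2*b) - 36*exp(b) - 18)*exp(b)/(8*exp(3*b) + 3*exp(2*b) + 3*exp(b) - 5)^2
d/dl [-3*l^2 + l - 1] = 1 - 6*l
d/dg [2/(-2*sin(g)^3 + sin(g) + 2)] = 4*(cos(g) - 3*cos(3*g))/(sin(g) - sin(3*g) - 4)^2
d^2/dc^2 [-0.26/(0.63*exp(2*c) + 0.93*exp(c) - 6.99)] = ((0.6552*exp(c) + 0.2418)*(0.63*exp(2*c) + 0.93*exp(c) - 6.99) - 0.26*(1.26*exp(c) + 0.93)*(2.52*exp(c) + 1.86)*exp(c))*exp(c)/(0.63*exp(2*c) + 0.93*exp(c) - 6.99)^3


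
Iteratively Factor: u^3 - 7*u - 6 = (u - 3)*(u^2 + 3*u + 2) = (u - 3)*(u + 2)*(u + 1)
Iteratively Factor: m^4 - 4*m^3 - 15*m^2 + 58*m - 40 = (m + 4)*(m^3 - 8*m^2 + 17*m - 10) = (m - 1)*(m + 4)*(m^2 - 7*m + 10) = (m - 5)*(m - 1)*(m + 4)*(m - 2)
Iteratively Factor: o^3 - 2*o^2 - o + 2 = (o - 1)*(o^2 - o - 2) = (o - 2)*(o - 1)*(o + 1)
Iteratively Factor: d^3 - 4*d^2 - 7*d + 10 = (d - 5)*(d^2 + d - 2) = (d - 5)*(d + 2)*(d - 1)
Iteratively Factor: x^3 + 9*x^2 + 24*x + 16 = (x + 4)*(x^2 + 5*x + 4) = (x + 1)*(x + 4)*(x + 4)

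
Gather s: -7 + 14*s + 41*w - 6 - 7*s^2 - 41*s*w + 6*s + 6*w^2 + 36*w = -7*s^2 + s*(20 - 41*w) + 6*w^2 + 77*w - 13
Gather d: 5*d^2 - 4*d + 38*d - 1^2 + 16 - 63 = 5*d^2 + 34*d - 48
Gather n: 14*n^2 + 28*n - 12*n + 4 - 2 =14*n^2 + 16*n + 2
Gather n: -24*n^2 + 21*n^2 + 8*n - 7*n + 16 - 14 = -3*n^2 + n + 2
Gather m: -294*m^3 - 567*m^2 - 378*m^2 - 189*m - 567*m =-294*m^3 - 945*m^2 - 756*m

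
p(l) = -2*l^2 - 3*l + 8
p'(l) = -4*l - 3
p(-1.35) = 8.40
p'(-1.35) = 2.40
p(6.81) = -105.18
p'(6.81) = -30.24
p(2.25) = -8.88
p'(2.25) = -12.00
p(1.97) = -5.67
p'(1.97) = -10.88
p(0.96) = 3.28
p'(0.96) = -6.84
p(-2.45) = 3.34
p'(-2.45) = 6.80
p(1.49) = -0.91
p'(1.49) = -8.96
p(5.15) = -60.50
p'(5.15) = -23.60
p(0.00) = 8.00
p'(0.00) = -3.00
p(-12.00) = -244.00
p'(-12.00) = 45.00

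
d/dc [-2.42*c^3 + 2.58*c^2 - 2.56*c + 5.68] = -7.26*c^2 + 5.16*c - 2.56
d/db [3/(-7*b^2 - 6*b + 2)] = 6*(7*b + 3)/(7*b^2 + 6*b - 2)^2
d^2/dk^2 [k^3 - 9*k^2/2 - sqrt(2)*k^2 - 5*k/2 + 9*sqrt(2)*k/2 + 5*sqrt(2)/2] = 6*k - 9 - 2*sqrt(2)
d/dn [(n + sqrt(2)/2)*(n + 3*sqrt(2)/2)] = 2*n + 2*sqrt(2)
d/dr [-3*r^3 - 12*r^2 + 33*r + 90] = -9*r^2 - 24*r + 33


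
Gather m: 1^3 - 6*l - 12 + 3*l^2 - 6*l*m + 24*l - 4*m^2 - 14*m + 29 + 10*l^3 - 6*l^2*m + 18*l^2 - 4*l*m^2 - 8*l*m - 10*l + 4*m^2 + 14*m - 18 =10*l^3 + 21*l^2 - 4*l*m^2 + 8*l + m*(-6*l^2 - 14*l)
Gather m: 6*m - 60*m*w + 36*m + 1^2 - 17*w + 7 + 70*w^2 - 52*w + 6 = m*(42 - 60*w) + 70*w^2 - 69*w + 14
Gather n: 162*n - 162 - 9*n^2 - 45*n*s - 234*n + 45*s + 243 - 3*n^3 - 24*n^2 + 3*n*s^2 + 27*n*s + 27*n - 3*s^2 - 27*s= -3*n^3 - 33*n^2 + n*(3*s^2 - 18*s - 45) - 3*s^2 + 18*s + 81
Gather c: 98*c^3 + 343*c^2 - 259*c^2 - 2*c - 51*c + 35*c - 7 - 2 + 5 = 98*c^3 + 84*c^2 - 18*c - 4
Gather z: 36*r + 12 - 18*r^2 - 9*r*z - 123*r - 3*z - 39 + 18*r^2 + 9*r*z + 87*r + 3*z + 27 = 0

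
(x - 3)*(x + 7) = x^2 + 4*x - 21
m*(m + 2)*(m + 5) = m^3 + 7*m^2 + 10*m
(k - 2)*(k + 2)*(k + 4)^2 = k^4 + 8*k^3 + 12*k^2 - 32*k - 64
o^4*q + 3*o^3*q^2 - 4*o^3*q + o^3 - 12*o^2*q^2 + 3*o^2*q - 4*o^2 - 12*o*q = o*(o - 4)*(o + 3*q)*(o*q + 1)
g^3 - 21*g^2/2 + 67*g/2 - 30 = (g - 5)*(g - 4)*(g - 3/2)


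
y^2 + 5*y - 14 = (y - 2)*(y + 7)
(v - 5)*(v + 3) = v^2 - 2*v - 15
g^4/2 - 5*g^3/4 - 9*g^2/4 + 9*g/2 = g*(g/2 + 1)*(g - 3)*(g - 3/2)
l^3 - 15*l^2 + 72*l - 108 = (l - 6)^2*(l - 3)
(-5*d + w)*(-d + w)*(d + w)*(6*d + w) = 30*d^4 - d^3*w - 31*d^2*w^2 + d*w^3 + w^4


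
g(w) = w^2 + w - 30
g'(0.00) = 1.00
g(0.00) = -30.00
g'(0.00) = 1.00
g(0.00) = -30.00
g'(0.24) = 1.48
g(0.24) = -29.70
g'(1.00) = 3.00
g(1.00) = -28.00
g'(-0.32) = 0.36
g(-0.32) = -30.22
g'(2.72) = 6.44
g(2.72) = -19.88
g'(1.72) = 4.44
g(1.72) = -25.32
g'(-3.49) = -5.98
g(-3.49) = -21.31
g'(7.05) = 15.10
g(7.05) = 26.75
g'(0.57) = 2.14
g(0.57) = -29.11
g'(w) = 2*w + 1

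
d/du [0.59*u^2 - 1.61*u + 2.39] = 1.18*u - 1.61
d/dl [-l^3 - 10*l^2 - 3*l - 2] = -3*l^2 - 20*l - 3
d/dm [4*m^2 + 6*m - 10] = 8*m + 6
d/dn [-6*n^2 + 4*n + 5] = 4 - 12*n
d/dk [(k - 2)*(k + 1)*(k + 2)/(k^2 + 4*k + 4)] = k*(k + 4)/(k^2 + 4*k + 4)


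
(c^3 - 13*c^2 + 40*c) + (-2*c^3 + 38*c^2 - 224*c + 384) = -c^3 + 25*c^2 - 184*c + 384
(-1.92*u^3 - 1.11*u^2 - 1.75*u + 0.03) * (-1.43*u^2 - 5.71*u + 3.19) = 2.7456*u^5 + 12.5505*u^4 + 2.7158*u^3 + 6.4087*u^2 - 5.7538*u + 0.0957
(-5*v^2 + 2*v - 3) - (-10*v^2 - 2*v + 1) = 5*v^2 + 4*v - 4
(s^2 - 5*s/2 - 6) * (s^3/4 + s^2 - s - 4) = s^5/4 + 3*s^4/8 - 5*s^3 - 15*s^2/2 + 16*s + 24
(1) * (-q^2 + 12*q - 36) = -q^2 + 12*q - 36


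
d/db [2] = 0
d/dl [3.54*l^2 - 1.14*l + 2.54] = 7.08*l - 1.14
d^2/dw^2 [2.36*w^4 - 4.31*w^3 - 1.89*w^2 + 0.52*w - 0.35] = 28.32*w^2 - 25.86*w - 3.78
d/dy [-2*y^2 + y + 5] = 1 - 4*y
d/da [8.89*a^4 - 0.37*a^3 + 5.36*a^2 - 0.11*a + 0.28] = 35.56*a^3 - 1.11*a^2 + 10.72*a - 0.11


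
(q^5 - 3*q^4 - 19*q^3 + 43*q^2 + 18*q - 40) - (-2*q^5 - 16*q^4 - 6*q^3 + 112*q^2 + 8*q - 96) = 3*q^5 + 13*q^4 - 13*q^3 - 69*q^2 + 10*q + 56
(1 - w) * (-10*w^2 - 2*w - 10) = 10*w^3 - 8*w^2 + 8*w - 10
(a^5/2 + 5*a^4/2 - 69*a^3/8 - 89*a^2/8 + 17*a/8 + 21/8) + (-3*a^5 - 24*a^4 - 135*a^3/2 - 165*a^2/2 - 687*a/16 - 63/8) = -5*a^5/2 - 43*a^4/2 - 609*a^3/8 - 749*a^2/8 - 653*a/16 - 21/4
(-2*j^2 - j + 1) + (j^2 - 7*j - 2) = -j^2 - 8*j - 1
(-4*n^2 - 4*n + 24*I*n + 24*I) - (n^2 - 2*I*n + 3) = -5*n^2 - 4*n + 26*I*n - 3 + 24*I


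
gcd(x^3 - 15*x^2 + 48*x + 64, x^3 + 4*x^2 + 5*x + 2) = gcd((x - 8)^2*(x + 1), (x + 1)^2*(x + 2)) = x + 1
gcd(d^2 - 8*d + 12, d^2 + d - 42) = d - 6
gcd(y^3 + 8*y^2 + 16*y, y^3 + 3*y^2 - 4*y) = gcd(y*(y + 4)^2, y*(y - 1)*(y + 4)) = y^2 + 4*y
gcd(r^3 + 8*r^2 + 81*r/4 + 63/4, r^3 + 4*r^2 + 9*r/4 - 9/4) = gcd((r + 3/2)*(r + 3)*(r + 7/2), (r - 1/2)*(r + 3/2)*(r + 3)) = r^2 + 9*r/2 + 9/2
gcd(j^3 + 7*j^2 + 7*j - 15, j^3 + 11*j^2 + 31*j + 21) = j + 3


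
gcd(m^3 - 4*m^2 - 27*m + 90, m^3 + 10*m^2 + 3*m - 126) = m - 3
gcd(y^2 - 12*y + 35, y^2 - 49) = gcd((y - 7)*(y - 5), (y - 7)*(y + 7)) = y - 7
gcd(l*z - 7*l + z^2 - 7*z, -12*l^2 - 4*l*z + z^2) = 1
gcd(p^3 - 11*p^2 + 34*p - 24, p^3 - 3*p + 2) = p - 1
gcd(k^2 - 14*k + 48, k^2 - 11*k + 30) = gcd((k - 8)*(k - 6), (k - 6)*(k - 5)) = k - 6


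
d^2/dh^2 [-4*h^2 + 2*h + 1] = -8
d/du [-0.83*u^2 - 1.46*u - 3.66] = -1.66*u - 1.46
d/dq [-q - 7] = -1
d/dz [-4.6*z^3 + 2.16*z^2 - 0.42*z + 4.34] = -13.8*z^2 + 4.32*z - 0.42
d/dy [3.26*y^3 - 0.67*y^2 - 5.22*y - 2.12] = 9.78*y^2 - 1.34*y - 5.22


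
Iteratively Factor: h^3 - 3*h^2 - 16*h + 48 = (h + 4)*(h^2 - 7*h + 12) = (h - 3)*(h + 4)*(h - 4)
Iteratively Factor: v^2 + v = (v)*(v + 1)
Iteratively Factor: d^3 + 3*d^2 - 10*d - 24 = (d + 2)*(d^2 + d - 12) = (d - 3)*(d + 2)*(d + 4)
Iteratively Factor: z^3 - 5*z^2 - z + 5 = (z - 1)*(z^2 - 4*z - 5) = (z - 1)*(z + 1)*(z - 5)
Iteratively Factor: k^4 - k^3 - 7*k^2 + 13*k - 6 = (k - 1)*(k^3 - 7*k + 6) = (k - 2)*(k - 1)*(k^2 + 2*k - 3) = (k - 2)*(k - 1)*(k + 3)*(k - 1)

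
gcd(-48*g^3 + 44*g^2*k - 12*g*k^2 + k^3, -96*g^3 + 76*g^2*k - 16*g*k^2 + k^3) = 12*g^2 - 8*g*k + k^2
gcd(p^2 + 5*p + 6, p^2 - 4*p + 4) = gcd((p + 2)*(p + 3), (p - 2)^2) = 1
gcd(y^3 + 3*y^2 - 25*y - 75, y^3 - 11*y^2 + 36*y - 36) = 1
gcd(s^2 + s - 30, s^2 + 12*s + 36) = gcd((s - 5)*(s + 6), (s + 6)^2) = s + 6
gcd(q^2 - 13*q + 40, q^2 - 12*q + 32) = q - 8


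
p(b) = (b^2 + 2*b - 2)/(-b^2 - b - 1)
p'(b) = (2*b + 1)*(b^2 + 2*b - 2)/(-b^2 - b - 1)^2 + (2*b + 2)/(-b^2 - b - 1) = (b^2 - 6*b - 4)/(b^4 + 2*b^3 + 3*b^2 + 2*b + 1)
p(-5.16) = -0.64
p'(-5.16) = 0.11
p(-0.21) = 2.85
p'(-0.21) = -3.87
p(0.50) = 0.43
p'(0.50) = -2.20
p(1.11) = -0.43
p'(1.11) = -0.84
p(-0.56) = 3.72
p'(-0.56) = -0.57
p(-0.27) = 3.07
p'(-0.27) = -3.58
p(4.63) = -1.06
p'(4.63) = -0.01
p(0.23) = 1.16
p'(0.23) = -3.24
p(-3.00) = -0.14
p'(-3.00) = 0.47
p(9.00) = -1.07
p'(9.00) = 0.00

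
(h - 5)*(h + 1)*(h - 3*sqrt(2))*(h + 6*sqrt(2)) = h^4 - 4*h^3 + 3*sqrt(2)*h^3 - 41*h^2 - 12*sqrt(2)*h^2 - 15*sqrt(2)*h + 144*h + 180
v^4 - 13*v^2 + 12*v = v*(v - 3)*(v - 1)*(v + 4)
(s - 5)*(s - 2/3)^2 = s^3 - 19*s^2/3 + 64*s/9 - 20/9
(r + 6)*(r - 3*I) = r^2 + 6*r - 3*I*r - 18*I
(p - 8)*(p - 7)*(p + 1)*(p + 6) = p^4 - 8*p^3 - 43*p^2 + 302*p + 336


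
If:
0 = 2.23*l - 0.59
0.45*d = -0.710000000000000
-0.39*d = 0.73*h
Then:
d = -1.58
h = 0.84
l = 0.26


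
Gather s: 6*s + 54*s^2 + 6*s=54*s^2 + 12*s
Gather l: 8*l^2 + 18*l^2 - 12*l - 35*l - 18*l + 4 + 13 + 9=26*l^2 - 65*l + 26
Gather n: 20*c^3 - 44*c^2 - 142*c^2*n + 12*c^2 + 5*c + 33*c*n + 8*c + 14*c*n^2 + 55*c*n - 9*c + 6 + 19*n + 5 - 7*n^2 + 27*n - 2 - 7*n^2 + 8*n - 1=20*c^3 - 32*c^2 + 4*c + n^2*(14*c - 14) + n*(-142*c^2 + 88*c + 54) + 8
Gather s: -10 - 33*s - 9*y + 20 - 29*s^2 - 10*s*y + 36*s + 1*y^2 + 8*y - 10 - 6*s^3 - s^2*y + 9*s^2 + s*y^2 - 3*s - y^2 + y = -6*s^3 + s^2*(-y - 20) + s*(y^2 - 10*y)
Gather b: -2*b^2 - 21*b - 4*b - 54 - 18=-2*b^2 - 25*b - 72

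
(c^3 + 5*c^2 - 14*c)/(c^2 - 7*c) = (c^2 + 5*c - 14)/(c - 7)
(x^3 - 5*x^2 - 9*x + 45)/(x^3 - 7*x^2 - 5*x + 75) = (x - 3)/(x - 5)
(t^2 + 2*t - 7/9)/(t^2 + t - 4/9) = (3*t + 7)/(3*t + 4)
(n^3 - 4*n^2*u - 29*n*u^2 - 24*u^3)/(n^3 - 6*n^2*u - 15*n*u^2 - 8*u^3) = (n + 3*u)/(n + u)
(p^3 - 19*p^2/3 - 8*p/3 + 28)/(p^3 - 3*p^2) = (3*p^3 - 19*p^2 - 8*p + 84)/(3*p^2*(p - 3))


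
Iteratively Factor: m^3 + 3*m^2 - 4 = (m + 2)*(m^2 + m - 2) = (m + 2)^2*(m - 1)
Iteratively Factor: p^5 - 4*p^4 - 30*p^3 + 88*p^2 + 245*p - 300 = (p - 5)*(p^4 + p^3 - 25*p^2 - 37*p + 60) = (p - 5)*(p + 3)*(p^3 - 2*p^2 - 19*p + 20) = (p - 5)*(p - 1)*(p + 3)*(p^2 - p - 20) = (p - 5)*(p - 1)*(p + 3)*(p + 4)*(p - 5)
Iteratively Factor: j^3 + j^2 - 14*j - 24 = (j - 4)*(j^2 + 5*j + 6) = (j - 4)*(j + 2)*(j + 3)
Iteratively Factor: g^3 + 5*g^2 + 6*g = (g + 2)*(g^2 + 3*g) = g*(g + 2)*(g + 3)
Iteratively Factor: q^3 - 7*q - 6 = (q + 2)*(q^2 - 2*q - 3) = (q - 3)*(q + 2)*(q + 1)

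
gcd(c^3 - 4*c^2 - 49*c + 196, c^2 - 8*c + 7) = c - 7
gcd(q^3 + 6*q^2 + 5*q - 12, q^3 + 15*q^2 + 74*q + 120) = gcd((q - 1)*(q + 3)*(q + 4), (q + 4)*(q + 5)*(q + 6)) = q + 4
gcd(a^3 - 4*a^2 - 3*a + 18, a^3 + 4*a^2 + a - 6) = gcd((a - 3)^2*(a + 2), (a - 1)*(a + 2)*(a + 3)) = a + 2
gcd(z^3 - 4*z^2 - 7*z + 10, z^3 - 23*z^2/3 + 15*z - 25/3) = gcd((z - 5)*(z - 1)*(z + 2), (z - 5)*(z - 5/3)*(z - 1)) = z^2 - 6*z + 5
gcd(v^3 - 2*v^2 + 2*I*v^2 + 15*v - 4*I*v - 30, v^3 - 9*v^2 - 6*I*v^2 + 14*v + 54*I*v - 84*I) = v - 2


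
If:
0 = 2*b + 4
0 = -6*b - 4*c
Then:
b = -2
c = 3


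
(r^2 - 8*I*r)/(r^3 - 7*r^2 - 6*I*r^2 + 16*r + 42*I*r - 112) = r/(r^2 + r*(-7 + 2*I) - 14*I)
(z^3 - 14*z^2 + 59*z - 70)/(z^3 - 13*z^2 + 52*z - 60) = (z - 7)/(z - 6)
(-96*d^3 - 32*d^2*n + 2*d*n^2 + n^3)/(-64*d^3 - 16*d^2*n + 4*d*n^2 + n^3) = (6*d - n)/(4*d - n)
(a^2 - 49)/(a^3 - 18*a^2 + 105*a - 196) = (a + 7)/(a^2 - 11*a + 28)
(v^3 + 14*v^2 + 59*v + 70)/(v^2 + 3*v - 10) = (v^2 + 9*v + 14)/(v - 2)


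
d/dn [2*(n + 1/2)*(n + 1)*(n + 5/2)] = 6*n^2 + 16*n + 17/2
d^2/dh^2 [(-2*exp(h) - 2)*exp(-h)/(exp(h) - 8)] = 2*(-exp(3*h) - 12*exp(2*h) + 24*exp(h) - 64)*exp(-h)/(exp(3*h) - 24*exp(2*h) + 192*exp(h) - 512)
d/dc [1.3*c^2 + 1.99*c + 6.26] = 2.6*c + 1.99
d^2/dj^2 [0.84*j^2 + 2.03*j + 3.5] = 1.68000000000000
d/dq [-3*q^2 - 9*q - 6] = -6*q - 9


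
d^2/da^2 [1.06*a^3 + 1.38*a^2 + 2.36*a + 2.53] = 6.36*a + 2.76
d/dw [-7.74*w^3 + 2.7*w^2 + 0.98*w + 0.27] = -23.22*w^2 + 5.4*w + 0.98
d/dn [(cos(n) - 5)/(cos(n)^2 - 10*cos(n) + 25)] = sin(n)/(cos(n) - 5)^2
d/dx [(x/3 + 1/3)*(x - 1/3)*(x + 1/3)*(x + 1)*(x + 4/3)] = 5*x^4/3 + 40*x^3/9 + 32*x^2/9 + 52*x/81 - 11/81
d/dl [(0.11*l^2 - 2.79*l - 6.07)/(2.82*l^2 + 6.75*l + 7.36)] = (8.6103*l^2 + 35.854*l + 20.4381)/(7.9524*l^4 + 38.07*l^3 + 87.0729*l^2 + 99.36*l + 54.1696)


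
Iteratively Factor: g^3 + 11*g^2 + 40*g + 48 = (g + 4)*(g^2 + 7*g + 12) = (g + 4)^2*(g + 3)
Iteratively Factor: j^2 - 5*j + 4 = (j - 4)*(j - 1)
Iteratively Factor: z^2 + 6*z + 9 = (z + 3)*(z + 3)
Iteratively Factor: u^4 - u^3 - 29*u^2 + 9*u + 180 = (u + 4)*(u^3 - 5*u^2 - 9*u + 45) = (u - 5)*(u + 4)*(u^2 - 9) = (u - 5)*(u + 3)*(u + 4)*(u - 3)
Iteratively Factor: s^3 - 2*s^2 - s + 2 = (s - 2)*(s^2 - 1) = (s - 2)*(s - 1)*(s + 1)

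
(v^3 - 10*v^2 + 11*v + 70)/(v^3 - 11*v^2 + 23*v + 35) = (v + 2)/(v + 1)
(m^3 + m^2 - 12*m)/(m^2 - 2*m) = (m^2 + m - 12)/(m - 2)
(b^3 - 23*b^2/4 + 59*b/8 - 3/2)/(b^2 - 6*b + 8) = (8*b^2 - 14*b + 3)/(8*(b - 2))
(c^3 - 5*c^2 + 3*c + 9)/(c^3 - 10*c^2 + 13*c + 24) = (c - 3)/(c - 8)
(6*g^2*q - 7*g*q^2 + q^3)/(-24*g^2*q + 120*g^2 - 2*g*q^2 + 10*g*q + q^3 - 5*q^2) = q*(-g + q)/(4*g*q - 20*g + q^2 - 5*q)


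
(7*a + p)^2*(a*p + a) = 49*a^3*p + 49*a^3 + 14*a^2*p^2 + 14*a^2*p + a*p^3 + a*p^2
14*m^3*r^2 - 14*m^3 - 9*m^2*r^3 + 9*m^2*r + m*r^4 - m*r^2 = (-7*m + r)*(-2*m + r)*(r - 1)*(m*r + m)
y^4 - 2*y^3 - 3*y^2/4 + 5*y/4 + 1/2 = (y - 2)*(y - 1)*(y + 1/2)^2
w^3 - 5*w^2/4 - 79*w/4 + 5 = (w - 5)*(w - 1/4)*(w + 4)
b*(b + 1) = b^2 + b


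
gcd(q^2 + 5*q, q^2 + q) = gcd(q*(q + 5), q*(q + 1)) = q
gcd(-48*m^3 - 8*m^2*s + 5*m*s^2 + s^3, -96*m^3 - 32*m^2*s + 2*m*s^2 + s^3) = 16*m^2 + 8*m*s + s^2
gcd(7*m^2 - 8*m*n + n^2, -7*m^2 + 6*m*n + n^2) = m - n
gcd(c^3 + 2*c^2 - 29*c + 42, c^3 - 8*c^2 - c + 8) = 1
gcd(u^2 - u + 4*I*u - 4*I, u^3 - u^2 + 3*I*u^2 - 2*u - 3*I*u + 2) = u - 1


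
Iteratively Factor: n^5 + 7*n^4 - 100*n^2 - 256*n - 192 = (n + 4)*(n^4 + 3*n^3 - 12*n^2 - 52*n - 48) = (n + 2)*(n + 4)*(n^3 + n^2 - 14*n - 24) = (n + 2)*(n + 3)*(n + 4)*(n^2 - 2*n - 8) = (n + 2)^2*(n + 3)*(n + 4)*(n - 4)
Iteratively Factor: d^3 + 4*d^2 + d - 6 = (d - 1)*(d^2 + 5*d + 6) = (d - 1)*(d + 2)*(d + 3)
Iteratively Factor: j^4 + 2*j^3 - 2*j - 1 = (j + 1)*(j^3 + j^2 - j - 1) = (j + 1)^2*(j^2 - 1) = (j - 1)*(j + 1)^2*(j + 1)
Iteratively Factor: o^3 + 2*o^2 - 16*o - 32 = (o + 2)*(o^2 - 16) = (o - 4)*(o + 2)*(o + 4)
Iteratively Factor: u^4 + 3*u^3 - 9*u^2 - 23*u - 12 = (u + 1)*(u^3 + 2*u^2 - 11*u - 12) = (u + 1)^2*(u^2 + u - 12) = (u - 3)*(u + 1)^2*(u + 4)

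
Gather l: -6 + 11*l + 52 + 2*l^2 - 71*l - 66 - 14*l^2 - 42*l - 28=-12*l^2 - 102*l - 48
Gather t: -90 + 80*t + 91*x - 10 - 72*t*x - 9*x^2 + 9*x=t*(80 - 72*x) - 9*x^2 + 100*x - 100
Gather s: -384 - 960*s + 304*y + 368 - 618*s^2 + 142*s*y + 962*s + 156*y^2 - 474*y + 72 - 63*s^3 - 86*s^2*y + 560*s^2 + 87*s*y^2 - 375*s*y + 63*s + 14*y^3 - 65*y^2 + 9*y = -63*s^3 + s^2*(-86*y - 58) + s*(87*y^2 - 233*y + 65) + 14*y^3 + 91*y^2 - 161*y + 56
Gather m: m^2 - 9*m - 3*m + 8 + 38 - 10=m^2 - 12*m + 36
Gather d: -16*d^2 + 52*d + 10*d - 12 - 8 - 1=-16*d^2 + 62*d - 21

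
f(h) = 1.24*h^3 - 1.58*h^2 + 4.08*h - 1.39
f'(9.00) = 276.96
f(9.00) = 811.31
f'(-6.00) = 156.96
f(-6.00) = -350.59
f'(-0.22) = 4.96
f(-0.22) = -2.38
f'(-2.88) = 44.04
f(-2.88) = -55.87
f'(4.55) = 66.72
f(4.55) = 101.27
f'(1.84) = 10.86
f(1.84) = 8.49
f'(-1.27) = 14.09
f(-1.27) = -11.66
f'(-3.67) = 65.78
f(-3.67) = -98.94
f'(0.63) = 3.57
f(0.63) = 0.86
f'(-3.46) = 59.55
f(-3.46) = -85.78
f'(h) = 3.72*h^2 - 3.16*h + 4.08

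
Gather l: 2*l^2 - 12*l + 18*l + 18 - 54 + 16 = 2*l^2 + 6*l - 20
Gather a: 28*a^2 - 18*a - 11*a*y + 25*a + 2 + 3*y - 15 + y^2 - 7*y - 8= 28*a^2 + a*(7 - 11*y) + y^2 - 4*y - 21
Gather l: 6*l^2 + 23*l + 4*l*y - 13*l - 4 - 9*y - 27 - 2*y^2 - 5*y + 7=6*l^2 + l*(4*y + 10) - 2*y^2 - 14*y - 24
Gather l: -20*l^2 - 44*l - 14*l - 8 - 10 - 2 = -20*l^2 - 58*l - 20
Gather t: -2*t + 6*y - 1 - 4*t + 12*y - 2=-6*t + 18*y - 3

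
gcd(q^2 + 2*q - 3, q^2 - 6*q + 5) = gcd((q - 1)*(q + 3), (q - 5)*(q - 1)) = q - 1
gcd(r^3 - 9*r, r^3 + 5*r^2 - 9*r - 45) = r^2 - 9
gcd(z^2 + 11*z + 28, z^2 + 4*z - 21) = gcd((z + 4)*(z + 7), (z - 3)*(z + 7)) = z + 7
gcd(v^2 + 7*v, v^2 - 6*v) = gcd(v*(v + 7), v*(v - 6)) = v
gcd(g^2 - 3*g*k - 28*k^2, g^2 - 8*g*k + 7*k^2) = g - 7*k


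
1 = 1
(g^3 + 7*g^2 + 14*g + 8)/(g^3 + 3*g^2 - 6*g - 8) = (g + 2)/(g - 2)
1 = 1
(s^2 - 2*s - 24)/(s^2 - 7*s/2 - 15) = 2*(s + 4)/(2*s + 5)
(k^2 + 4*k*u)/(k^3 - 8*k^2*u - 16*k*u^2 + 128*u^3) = k/(k^2 - 12*k*u + 32*u^2)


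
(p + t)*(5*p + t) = 5*p^2 + 6*p*t + t^2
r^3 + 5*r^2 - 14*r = r*(r - 2)*(r + 7)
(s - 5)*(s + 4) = s^2 - s - 20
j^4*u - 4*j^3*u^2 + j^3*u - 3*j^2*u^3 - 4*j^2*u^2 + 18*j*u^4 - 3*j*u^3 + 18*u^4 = (j - 3*u)^2*(j + 2*u)*(j*u + u)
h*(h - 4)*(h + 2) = h^3 - 2*h^2 - 8*h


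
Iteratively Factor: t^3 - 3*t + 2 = (t - 1)*(t^2 + t - 2) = (t - 1)*(t + 2)*(t - 1)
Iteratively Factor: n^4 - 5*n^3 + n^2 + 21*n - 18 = (n - 3)*(n^3 - 2*n^2 - 5*n + 6) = (n - 3)*(n - 1)*(n^2 - n - 6) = (n - 3)*(n - 1)*(n + 2)*(n - 3)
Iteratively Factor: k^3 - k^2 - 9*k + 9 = (k + 3)*(k^2 - 4*k + 3) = (k - 1)*(k + 3)*(k - 3)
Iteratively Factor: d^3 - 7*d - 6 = (d - 3)*(d^2 + 3*d + 2) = (d - 3)*(d + 2)*(d + 1)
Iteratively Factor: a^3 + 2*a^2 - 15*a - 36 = (a + 3)*(a^2 - a - 12) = (a + 3)^2*(a - 4)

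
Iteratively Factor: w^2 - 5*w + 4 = (w - 1)*(w - 4)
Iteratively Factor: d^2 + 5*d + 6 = (d + 3)*(d + 2)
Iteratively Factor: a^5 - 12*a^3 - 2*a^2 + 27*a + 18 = (a - 2)*(a^4 + 2*a^3 - 8*a^2 - 18*a - 9) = (a - 2)*(a + 3)*(a^3 - a^2 - 5*a - 3) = (a - 2)*(a + 1)*(a + 3)*(a^2 - 2*a - 3) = (a - 2)*(a + 1)^2*(a + 3)*(a - 3)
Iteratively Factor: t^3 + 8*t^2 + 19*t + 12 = (t + 4)*(t^2 + 4*t + 3) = (t + 3)*(t + 4)*(t + 1)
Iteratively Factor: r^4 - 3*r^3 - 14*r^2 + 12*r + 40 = (r - 2)*(r^3 - r^2 - 16*r - 20) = (r - 5)*(r - 2)*(r^2 + 4*r + 4) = (r - 5)*(r - 2)*(r + 2)*(r + 2)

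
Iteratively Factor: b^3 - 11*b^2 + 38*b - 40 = (b - 5)*(b^2 - 6*b + 8) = (b - 5)*(b - 2)*(b - 4)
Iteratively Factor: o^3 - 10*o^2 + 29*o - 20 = (o - 5)*(o^2 - 5*o + 4) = (o - 5)*(o - 4)*(o - 1)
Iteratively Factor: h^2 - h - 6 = (h - 3)*(h + 2)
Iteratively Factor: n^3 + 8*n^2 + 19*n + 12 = (n + 4)*(n^2 + 4*n + 3) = (n + 1)*(n + 4)*(n + 3)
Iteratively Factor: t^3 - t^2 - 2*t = (t)*(t^2 - t - 2) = t*(t - 2)*(t + 1)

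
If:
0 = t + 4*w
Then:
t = -4*w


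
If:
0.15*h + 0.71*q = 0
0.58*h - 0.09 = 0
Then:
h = 0.16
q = -0.03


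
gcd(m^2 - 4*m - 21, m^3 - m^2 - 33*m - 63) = m^2 - 4*m - 21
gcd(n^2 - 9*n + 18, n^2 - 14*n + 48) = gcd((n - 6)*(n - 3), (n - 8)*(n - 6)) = n - 6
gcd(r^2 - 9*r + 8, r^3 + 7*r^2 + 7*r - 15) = r - 1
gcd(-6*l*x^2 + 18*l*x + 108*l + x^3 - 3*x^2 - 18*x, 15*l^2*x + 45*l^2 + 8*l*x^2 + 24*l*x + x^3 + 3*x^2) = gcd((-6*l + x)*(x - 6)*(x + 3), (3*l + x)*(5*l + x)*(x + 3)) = x + 3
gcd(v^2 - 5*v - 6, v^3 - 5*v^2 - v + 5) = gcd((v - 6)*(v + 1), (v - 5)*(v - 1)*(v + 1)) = v + 1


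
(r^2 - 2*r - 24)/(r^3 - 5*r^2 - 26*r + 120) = (r + 4)/(r^2 + r - 20)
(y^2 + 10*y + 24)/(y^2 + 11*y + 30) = (y + 4)/(y + 5)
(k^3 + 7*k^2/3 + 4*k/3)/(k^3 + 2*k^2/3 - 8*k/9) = 3*(k + 1)/(3*k - 2)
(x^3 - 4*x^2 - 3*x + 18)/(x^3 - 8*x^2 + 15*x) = (x^2 - x - 6)/(x*(x - 5))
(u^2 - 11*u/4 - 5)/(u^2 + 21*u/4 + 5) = (u - 4)/(u + 4)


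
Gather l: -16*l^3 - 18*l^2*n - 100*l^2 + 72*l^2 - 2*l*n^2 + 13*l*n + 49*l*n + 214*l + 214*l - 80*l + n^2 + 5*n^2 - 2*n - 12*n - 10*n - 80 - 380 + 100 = -16*l^3 + l^2*(-18*n - 28) + l*(-2*n^2 + 62*n + 348) + 6*n^2 - 24*n - 360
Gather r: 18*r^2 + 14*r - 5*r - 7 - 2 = 18*r^2 + 9*r - 9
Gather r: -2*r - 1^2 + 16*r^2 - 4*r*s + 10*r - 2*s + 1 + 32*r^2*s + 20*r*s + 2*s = r^2*(32*s + 16) + r*(16*s + 8)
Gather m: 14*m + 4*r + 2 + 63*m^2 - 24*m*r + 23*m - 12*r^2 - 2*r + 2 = 63*m^2 + m*(37 - 24*r) - 12*r^2 + 2*r + 4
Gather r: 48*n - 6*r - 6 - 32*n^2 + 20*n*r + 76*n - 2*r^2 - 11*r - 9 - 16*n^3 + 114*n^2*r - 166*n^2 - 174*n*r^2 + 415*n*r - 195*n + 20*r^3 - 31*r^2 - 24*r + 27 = -16*n^3 - 198*n^2 - 71*n + 20*r^3 + r^2*(-174*n - 33) + r*(114*n^2 + 435*n - 41) + 12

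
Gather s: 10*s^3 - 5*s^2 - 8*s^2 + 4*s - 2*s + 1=10*s^3 - 13*s^2 + 2*s + 1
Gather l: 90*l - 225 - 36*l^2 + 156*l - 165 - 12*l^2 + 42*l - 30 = -48*l^2 + 288*l - 420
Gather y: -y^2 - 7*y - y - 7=-y^2 - 8*y - 7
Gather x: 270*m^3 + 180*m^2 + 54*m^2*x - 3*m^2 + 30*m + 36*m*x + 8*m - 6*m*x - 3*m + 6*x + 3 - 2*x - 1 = 270*m^3 + 177*m^2 + 35*m + x*(54*m^2 + 30*m + 4) + 2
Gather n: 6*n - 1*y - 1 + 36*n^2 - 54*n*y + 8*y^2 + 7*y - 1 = 36*n^2 + n*(6 - 54*y) + 8*y^2 + 6*y - 2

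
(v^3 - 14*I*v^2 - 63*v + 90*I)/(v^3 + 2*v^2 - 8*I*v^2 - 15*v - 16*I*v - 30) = (v - 6*I)/(v + 2)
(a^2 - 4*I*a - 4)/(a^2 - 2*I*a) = (a - 2*I)/a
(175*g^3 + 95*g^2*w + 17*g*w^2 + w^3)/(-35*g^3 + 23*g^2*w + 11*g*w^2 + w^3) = (5*g + w)/(-g + w)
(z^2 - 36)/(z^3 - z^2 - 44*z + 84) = (z + 6)/(z^2 + 5*z - 14)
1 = 1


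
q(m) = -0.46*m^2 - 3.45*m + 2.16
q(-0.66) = 4.24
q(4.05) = -19.36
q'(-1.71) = -1.88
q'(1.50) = -4.83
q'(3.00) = -6.21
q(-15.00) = -49.59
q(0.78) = -0.81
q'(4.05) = -7.18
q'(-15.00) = 10.35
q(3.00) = -12.33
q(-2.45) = 7.85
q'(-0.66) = -2.84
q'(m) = -0.92*m - 3.45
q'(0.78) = -4.17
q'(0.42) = -3.84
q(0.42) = 0.63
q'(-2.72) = -0.95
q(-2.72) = 8.14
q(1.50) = -4.05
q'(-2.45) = -1.20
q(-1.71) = 6.71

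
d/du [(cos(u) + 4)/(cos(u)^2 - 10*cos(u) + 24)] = (cos(u)^2 + 8*cos(u) - 64)*sin(u)/(cos(u)^2 - 10*cos(u) + 24)^2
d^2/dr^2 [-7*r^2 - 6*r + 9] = -14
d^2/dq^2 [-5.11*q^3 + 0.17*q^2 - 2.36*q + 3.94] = 0.34 - 30.66*q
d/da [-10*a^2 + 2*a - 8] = 2 - 20*a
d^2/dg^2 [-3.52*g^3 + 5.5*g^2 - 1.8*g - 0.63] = 11.0 - 21.12*g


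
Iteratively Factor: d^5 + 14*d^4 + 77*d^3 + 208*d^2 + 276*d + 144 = (d + 2)*(d^4 + 12*d^3 + 53*d^2 + 102*d + 72) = (d + 2)*(d + 3)*(d^3 + 9*d^2 + 26*d + 24) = (d + 2)^2*(d + 3)*(d^2 + 7*d + 12) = (d + 2)^2*(d + 3)^2*(d + 4)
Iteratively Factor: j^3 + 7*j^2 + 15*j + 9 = (j + 3)*(j^2 + 4*j + 3) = (j + 3)^2*(j + 1)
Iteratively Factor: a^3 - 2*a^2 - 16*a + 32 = (a - 2)*(a^2 - 16) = (a - 4)*(a - 2)*(a + 4)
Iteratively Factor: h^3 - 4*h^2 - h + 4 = (h - 4)*(h^2 - 1) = (h - 4)*(h - 1)*(h + 1)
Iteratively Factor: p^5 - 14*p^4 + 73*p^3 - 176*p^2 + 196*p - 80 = (p - 4)*(p^4 - 10*p^3 + 33*p^2 - 44*p + 20) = (p - 4)*(p - 1)*(p^3 - 9*p^2 + 24*p - 20) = (p - 4)*(p - 2)*(p - 1)*(p^2 - 7*p + 10) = (p - 4)*(p - 2)^2*(p - 1)*(p - 5)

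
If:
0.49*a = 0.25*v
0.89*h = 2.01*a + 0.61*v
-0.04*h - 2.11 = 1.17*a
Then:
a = -1.61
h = -5.78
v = -3.15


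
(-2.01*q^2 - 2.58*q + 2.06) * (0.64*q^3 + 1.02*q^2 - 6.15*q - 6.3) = -1.2864*q^5 - 3.7014*q^4 + 11.0483*q^3 + 30.6312*q^2 + 3.585*q - 12.978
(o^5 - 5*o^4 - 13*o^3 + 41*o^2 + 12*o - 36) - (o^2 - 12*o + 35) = o^5 - 5*o^4 - 13*o^3 + 40*o^2 + 24*o - 71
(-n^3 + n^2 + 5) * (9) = -9*n^3 + 9*n^2 + 45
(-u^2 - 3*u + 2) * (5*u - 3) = -5*u^3 - 12*u^2 + 19*u - 6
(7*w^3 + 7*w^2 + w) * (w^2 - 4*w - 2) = 7*w^5 - 21*w^4 - 41*w^3 - 18*w^2 - 2*w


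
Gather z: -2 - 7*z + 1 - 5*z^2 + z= -5*z^2 - 6*z - 1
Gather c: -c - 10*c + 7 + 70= 77 - 11*c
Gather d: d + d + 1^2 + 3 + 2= 2*d + 6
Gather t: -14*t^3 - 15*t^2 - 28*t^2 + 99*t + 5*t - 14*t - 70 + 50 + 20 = -14*t^3 - 43*t^2 + 90*t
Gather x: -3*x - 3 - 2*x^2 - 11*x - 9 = -2*x^2 - 14*x - 12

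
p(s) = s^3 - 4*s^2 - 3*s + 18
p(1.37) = 8.95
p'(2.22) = -5.97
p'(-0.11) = -2.08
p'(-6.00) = 153.00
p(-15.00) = -4212.00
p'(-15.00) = 792.00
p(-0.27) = 18.50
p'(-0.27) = -0.62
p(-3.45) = -60.32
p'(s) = 3*s^2 - 8*s - 3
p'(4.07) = 14.13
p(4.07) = 6.95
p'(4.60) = 23.68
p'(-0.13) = -1.91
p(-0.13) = 18.32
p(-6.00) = -324.00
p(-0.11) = 18.28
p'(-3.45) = 60.31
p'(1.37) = -8.33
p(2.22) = 2.57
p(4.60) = 16.90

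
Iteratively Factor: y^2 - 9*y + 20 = (y - 5)*(y - 4)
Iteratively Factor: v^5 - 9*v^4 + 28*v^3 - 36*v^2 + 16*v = (v - 4)*(v^4 - 5*v^3 + 8*v^2 - 4*v) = (v - 4)*(v - 2)*(v^3 - 3*v^2 + 2*v) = (v - 4)*(v - 2)^2*(v^2 - v) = v*(v - 4)*(v - 2)^2*(v - 1)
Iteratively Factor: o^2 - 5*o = (o - 5)*(o)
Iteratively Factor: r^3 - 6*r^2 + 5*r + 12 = (r - 3)*(r^2 - 3*r - 4) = (r - 4)*(r - 3)*(r + 1)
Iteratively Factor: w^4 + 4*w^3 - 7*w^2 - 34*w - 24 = (w + 2)*(w^3 + 2*w^2 - 11*w - 12) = (w + 1)*(w + 2)*(w^2 + w - 12) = (w + 1)*(w + 2)*(w + 4)*(w - 3)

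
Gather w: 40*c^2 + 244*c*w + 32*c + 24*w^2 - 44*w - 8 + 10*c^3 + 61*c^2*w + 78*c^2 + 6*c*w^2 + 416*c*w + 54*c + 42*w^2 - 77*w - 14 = 10*c^3 + 118*c^2 + 86*c + w^2*(6*c + 66) + w*(61*c^2 + 660*c - 121) - 22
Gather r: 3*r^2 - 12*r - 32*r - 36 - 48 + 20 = 3*r^2 - 44*r - 64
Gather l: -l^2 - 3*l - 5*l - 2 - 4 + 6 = -l^2 - 8*l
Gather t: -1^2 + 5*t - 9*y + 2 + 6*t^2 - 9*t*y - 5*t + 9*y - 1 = 6*t^2 - 9*t*y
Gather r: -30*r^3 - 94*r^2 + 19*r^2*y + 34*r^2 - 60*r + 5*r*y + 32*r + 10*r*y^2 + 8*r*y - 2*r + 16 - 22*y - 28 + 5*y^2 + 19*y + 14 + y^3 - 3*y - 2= -30*r^3 + r^2*(19*y - 60) + r*(10*y^2 + 13*y - 30) + y^3 + 5*y^2 - 6*y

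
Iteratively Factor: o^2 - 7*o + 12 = (o - 4)*(o - 3)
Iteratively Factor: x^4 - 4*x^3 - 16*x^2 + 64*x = (x - 4)*(x^3 - 16*x) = (x - 4)*(x + 4)*(x^2 - 4*x) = x*(x - 4)*(x + 4)*(x - 4)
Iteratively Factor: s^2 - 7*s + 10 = (s - 5)*(s - 2)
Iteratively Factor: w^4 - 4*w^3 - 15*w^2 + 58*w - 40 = (w - 1)*(w^3 - 3*w^2 - 18*w + 40) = (w - 2)*(w - 1)*(w^2 - w - 20) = (w - 5)*(w - 2)*(w - 1)*(w + 4)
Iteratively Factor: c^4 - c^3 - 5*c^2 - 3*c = (c + 1)*(c^3 - 2*c^2 - 3*c) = (c + 1)^2*(c^2 - 3*c) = c*(c + 1)^2*(c - 3)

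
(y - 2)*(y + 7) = y^2 + 5*y - 14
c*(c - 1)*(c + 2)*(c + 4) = c^4 + 5*c^3 + 2*c^2 - 8*c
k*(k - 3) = k^2 - 3*k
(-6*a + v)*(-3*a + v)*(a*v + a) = 18*a^3*v + 18*a^3 - 9*a^2*v^2 - 9*a^2*v + a*v^3 + a*v^2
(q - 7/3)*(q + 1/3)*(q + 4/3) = q^3 - 2*q^2/3 - 31*q/9 - 28/27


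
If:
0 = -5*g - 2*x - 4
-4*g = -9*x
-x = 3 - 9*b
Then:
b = 143/477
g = -36/53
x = -16/53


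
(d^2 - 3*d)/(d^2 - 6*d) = (d - 3)/(d - 6)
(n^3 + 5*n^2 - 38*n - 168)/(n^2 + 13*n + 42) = (n^2 - 2*n - 24)/(n + 6)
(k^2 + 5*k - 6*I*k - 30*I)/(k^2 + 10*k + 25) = (k - 6*I)/(k + 5)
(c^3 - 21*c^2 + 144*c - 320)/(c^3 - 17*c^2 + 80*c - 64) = (c - 5)/(c - 1)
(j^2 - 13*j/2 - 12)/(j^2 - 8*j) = (j + 3/2)/j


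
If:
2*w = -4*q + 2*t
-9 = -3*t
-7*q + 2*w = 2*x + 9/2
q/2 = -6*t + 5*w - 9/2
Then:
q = -5/7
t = 3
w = 31/7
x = 131/28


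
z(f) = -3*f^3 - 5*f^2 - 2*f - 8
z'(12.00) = -1418.00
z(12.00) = -5936.00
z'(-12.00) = -1178.00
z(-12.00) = 4480.00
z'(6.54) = -452.34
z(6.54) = -1074.12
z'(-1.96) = -16.97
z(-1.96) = -0.70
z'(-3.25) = -64.56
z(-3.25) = 48.67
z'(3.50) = -147.25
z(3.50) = -204.88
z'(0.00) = -2.00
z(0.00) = -8.00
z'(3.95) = -181.92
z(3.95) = -278.80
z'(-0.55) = 0.78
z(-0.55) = -7.91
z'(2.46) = -81.06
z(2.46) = -87.84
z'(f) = -9*f^2 - 10*f - 2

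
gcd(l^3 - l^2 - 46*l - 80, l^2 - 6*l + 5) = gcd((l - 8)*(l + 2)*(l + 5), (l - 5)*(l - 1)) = 1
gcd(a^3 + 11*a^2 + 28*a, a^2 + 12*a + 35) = a + 7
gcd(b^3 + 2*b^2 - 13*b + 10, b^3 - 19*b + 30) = b^2 + 3*b - 10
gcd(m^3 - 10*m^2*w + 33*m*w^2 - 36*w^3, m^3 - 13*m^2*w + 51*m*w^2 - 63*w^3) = m^2 - 6*m*w + 9*w^2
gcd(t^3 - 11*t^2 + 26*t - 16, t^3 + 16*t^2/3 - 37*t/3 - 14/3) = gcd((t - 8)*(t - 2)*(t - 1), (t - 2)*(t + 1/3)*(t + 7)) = t - 2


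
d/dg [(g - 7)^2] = 2*g - 14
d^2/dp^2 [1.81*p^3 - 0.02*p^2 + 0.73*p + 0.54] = 10.86*p - 0.04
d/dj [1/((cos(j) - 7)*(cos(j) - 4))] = (2*cos(j) - 11)*sin(j)/((cos(j) - 7)^2*(cos(j) - 4)^2)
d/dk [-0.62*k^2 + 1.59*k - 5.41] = 1.59 - 1.24*k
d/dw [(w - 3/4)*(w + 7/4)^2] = (4*w + 7)*(12*w + 1)/16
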